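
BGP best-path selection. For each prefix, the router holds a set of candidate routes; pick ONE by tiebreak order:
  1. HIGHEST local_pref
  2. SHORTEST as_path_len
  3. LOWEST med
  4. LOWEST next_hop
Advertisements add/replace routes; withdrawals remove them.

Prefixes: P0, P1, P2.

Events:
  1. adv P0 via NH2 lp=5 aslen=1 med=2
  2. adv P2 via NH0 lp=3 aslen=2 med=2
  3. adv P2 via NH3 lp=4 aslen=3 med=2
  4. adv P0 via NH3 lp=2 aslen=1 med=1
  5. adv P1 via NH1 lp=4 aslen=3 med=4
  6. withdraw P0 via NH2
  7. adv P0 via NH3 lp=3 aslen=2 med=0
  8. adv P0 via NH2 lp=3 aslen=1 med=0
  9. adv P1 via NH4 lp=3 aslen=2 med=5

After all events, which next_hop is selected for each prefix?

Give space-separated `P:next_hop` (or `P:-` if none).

Answer: P0:NH2 P1:NH1 P2:NH3

Derivation:
Op 1: best P0=NH2 P1=- P2=-
Op 2: best P0=NH2 P1=- P2=NH0
Op 3: best P0=NH2 P1=- P2=NH3
Op 4: best P0=NH2 P1=- P2=NH3
Op 5: best P0=NH2 P1=NH1 P2=NH3
Op 6: best P0=NH3 P1=NH1 P2=NH3
Op 7: best P0=NH3 P1=NH1 P2=NH3
Op 8: best P0=NH2 P1=NH1 P2=NH3
Op 9: best P0=NH2 P1=NH1 P2=NH3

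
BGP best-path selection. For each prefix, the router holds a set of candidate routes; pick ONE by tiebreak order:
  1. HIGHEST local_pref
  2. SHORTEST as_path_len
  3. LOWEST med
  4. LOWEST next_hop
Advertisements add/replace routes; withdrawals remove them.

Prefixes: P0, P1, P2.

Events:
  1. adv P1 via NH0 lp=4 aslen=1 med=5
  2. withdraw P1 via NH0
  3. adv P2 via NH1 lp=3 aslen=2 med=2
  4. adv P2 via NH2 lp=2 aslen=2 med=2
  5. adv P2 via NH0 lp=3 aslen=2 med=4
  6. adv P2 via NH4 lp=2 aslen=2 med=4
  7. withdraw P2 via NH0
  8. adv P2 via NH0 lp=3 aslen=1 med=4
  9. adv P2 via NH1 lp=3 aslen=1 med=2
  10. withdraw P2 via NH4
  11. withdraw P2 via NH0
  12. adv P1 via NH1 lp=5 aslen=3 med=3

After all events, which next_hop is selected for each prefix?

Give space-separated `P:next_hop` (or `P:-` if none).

Answer: P0:- P1:NH1 P2:NH1

Derivation:
Op 1: best P0=- P1=NH0 P2=-
Op 2: best P0=- P1=- P2=-
Op 3: best P0=- P1=- P2=NH1
Op 4: best P0=- P1=- P2=NH1
Op 5: best P0=- P1=- P2=NH1
Op 6: best P0=- P1=- P2=NH1
Op 7: best P0=- P1=- P2=NH1
Op 8: best P0=- P1=- P2=NH0
Op 9: best P0=- P1=- P2=NH1
Op 10: best P0=- P1=- P2=NH1
Op 11: best P0=- P1=- P2=NH1
Op 12: best P0=- P1=NH1 P2=NH1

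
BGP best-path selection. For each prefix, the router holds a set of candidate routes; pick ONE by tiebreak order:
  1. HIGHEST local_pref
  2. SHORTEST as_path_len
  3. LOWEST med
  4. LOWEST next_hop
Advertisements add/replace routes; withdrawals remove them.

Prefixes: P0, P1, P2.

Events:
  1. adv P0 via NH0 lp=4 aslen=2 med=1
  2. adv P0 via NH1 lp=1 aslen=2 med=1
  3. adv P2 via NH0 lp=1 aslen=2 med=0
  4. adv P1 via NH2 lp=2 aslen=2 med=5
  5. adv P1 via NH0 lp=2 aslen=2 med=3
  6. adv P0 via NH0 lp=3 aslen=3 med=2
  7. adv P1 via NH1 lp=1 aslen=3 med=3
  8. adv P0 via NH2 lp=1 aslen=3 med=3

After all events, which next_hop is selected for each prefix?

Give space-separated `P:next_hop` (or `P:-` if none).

Answer: P0:NH0 P1:NH0 P2:NH0

Derivation:
Op 1: best P0=NH0 P1=- P2=-
Op 2: best P0=NH0 P1=- P2=-
Op 3: best P0=NH0 P1=- P2=NH0
Op 4: best P0=NH0 P1=NH2 P2=NH0
Op 5: best P0=NH0 P1=NH0 P2=NH0
Op 6: best P0=NH0 P1=NH0 P2=NH0
Op 7: best P0=NH0 P1=NH0 P2=NH0
Op 8: best P0=NH0 P1=NH0 P2=NH0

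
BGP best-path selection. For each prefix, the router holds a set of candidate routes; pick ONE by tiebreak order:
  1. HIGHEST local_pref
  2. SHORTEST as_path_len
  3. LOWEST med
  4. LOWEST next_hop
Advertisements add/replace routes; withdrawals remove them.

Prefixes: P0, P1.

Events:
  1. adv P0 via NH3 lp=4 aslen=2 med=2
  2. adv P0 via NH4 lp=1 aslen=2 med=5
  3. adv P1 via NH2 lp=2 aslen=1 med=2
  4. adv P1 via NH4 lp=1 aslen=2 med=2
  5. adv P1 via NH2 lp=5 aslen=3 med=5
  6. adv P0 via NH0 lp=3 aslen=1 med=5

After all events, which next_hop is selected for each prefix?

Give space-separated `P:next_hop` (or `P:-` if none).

Op 1: best P0=NH3 P1=-
Op 2: best P0=NH3 P1=-
Op 3: best P0=NH3 P1=NH2
Op 4: best P0=NH3 P1=NH2
Op 5: best P0=NH3 P1=NH2
Op 6: best P0=NH3 P1=NH2

Answer: P0:NH3 P1:NH2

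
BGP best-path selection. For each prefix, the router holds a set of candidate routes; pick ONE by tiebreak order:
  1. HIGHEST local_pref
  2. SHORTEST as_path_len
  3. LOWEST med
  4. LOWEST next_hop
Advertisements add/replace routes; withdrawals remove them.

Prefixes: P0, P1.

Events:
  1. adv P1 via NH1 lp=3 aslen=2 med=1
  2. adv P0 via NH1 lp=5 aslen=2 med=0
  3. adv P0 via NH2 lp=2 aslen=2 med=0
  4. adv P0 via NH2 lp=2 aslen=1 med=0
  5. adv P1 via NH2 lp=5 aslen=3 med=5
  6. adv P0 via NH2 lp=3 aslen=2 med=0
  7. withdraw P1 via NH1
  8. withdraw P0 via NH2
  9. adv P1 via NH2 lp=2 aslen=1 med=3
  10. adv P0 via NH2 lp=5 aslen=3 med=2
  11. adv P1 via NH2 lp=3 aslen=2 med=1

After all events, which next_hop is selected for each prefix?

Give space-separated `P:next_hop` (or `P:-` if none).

Op 1: best P0=- P1=NH1
Op 2: best P0=NH1 P1=NH1
Op 3: best P0=NH1 P1=NH1
Op 4: best P0=NH1 P1=NH1
Op 5: best P0=NH1 P1=NH2
Op 6: best P0=NH1 P1=NH2
Op 7: best P0=NH1 P1=NH2
Op 8: best P0=NH1 P1=NH2
Op 9: best P0=NH1 P1=NH2
Op 10: best P0=NH1 P1=NH2
Op 11: best P0=NH1 P1=NH2

Answer: P0:NH1 P1:NH2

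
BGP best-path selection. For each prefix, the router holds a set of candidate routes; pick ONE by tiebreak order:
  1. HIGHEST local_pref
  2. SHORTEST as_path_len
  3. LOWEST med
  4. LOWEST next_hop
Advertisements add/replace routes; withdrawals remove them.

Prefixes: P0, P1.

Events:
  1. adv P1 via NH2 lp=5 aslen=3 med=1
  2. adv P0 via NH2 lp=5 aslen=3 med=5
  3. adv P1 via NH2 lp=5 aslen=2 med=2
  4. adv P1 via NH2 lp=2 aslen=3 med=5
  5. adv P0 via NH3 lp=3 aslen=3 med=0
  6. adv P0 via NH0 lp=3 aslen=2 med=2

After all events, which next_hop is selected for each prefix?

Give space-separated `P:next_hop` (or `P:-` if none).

Op 1: best P0=- P1=NH2
Op 2: best P0=NH2 P1=NH2
Op 3: best P0=NH2 P1=NH2
Op 4: best P0=NH2 P1=NH2
Op 5: best P0=NH2 P1=NH2
Op 6: best P0=NH2 P1=NH2

Answer: P0:NH2 P1:NH2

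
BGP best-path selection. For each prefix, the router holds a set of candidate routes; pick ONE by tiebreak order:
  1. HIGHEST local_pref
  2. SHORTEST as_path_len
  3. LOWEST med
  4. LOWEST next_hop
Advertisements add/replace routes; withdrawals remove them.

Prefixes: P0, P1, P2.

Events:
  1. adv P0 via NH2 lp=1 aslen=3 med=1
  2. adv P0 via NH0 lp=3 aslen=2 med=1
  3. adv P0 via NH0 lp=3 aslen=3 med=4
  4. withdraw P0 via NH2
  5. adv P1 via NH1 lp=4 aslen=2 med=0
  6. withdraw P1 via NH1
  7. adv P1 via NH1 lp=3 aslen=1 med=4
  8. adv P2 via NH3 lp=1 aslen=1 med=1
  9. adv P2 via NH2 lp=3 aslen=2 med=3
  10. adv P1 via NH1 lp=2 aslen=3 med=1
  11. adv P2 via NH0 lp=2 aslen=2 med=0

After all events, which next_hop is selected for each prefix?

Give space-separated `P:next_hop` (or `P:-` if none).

Op 1: best P0=NH2 P1=- P2=-
Op 2: best P0=NH0 P1=- P2=-
Op 3: best P0=NH0 P1=- P2=-
Op 4: best P0=NH0 P1=- P2=-
Op 5: best P0=NH0 P1=NH1 P2=-
Op 6: best P0=NH0 P1=- P2=-
Op 7: best P0=NH0 P1=NH1 P2=-
Op 8: best P0=NH0 P1=NH1 P2=NH3
Op 9: best P0=NH0 P1=NH1 P2=NH2
Op 10: best P0=NH0 P1=NH1 P2=NH2
Op 11: best P0=NH0 P1=NH1 P2=NH2

Answer: P0:NH0 P1:NH1 P2:NH2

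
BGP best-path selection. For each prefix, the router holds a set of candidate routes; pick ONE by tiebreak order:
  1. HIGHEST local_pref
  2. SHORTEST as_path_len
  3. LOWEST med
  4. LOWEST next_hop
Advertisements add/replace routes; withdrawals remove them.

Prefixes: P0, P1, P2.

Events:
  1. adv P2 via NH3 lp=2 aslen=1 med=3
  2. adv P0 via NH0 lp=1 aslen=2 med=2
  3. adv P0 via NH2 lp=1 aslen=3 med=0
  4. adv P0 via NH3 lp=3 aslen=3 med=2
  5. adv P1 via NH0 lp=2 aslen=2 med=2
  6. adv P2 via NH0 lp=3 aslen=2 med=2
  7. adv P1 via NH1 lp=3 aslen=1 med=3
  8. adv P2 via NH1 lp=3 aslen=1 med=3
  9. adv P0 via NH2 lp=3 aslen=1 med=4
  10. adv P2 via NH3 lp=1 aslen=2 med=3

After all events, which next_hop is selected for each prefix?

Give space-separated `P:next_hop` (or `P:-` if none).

Op 1: best P0=- P1=- P2=NH3
Op 2: best P0=NH0 P1=- P2=NH3
Op 3: best P0=NH0 P1=- P2=NH3
Op 4: best P0=NH3 P1=- P2=NH3
Op 5: best P0=NH3 P1=NH0 P2=NH3
Op 6: best P0=NH3 P1=NH0 P2=NH0
Op 7: best P0=NH3 P1=NH1 P2=NH0
Op 8: best P0=NH3 P1=NH1 P2=NH1
Op 9: best P0=NH2 P1=NH1 P2=NH1
Op 10: best P0=NH2 P1=NH1 P2=NH1

Answer: P0:NH2 P1:NH1 P2:NH1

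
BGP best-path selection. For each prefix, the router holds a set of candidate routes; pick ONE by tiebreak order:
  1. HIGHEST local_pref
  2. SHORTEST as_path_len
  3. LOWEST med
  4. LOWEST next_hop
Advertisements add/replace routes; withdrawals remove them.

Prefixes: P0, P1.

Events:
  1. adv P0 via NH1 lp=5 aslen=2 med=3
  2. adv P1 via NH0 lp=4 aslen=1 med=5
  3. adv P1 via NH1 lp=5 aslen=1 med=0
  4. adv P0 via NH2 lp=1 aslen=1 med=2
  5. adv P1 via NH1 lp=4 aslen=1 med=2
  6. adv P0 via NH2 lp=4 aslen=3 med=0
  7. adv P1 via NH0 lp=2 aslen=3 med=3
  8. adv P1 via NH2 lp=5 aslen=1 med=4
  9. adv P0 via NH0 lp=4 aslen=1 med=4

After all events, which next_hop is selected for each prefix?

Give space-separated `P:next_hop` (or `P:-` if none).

Op 1: best P0=NH1 P1=-
Op 2: best P0=NH1 P1=NH0
Op 3: best P0=NH1 P1=NH1
Op 4: best P0=NH1 P1=NH1
Op 5: best P0=NH1 P1=NH1
Op 6: best P0=NH1 P1=NH1
Op 7: best P0=NH1 P1=NH1
Op 8: best P0=NH1 P1=NH2
Op 9: best P0=NH1 P1=NH2

Answer: P0:NH1 P1:NH2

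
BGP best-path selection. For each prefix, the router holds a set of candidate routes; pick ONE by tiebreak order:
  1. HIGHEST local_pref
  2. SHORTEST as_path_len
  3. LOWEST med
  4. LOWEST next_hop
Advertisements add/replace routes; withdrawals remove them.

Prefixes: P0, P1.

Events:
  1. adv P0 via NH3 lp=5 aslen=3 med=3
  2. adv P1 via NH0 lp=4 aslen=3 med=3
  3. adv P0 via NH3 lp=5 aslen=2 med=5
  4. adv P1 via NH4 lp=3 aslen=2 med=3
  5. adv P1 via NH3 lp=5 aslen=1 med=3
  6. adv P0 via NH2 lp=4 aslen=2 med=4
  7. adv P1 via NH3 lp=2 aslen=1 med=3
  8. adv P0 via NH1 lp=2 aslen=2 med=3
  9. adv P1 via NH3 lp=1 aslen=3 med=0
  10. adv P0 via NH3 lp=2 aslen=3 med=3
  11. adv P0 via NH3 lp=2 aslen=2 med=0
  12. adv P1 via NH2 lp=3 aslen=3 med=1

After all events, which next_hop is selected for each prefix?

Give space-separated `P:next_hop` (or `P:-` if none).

Answer: P0:NH2 P1:NH0

Derivation:
Op 1: best P0=NH3 P1=-
Op 2: best P0=NH3 P1=NH0
Op 3: best P0=NH3 P1=NH0
Op 4: best P0=NH3 P1=NH0
Op 5: best P0=NH3 P1=NH3
Op 6: best P0=NH3 P1=NH3
Op 7: best P0=NH3 P1=NH0
Op 8: best P0=NH3 P1=NH0
Op 9: best P0=NH3 P1=NH0
Op 10: best P0=NH2 P1=NH0
Op 11: best P0=NH2 P1=NH0
Op 12: best P0=NH2 P1=NH0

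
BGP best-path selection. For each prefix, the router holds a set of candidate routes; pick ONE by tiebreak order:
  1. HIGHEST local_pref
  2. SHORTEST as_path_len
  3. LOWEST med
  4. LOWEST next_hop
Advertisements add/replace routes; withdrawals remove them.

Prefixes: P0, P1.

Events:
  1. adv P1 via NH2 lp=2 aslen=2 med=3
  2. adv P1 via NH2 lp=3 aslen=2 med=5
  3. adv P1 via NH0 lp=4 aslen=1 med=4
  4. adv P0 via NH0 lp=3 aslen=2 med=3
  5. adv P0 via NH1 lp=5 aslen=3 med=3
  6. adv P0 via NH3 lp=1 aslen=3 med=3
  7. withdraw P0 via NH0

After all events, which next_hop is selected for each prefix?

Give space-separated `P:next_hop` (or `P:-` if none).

Answer: P0:NH1 P1:NH0

Derivation:
Op 1: best P0=- P1=NH2
Op 2: best P0=- P1=NH2
Op 3: best P0=- P1=NH0
Op 4: best P0=NH0 P1=NH0
Op 5: best P0=NH1 P1=NH0
Op 6: best P0=NH1 P1=NH0
Op 7: best P0=NH1 P1=NH0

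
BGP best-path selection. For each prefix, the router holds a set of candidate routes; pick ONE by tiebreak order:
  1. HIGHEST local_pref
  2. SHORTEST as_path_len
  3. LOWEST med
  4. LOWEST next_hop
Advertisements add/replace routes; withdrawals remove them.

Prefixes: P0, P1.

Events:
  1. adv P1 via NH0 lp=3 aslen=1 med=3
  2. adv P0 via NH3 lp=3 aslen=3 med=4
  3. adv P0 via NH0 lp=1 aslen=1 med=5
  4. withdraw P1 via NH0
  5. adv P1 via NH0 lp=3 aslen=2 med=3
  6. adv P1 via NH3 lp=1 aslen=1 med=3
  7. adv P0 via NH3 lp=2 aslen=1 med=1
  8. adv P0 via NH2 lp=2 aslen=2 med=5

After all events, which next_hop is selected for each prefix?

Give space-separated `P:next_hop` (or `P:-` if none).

Op 1: best P0=- P1=NH0
Op 2: best P0=NH3 P1=NH0
Op 3: best P0=NH3 P1=NH0
Op 4: best P0=NH3 P1=-
Op 5: best P0=NH3 P1=NH0
Op 6: best P0=NH3 P1=NH0
Op 7: best P0=NH3 P1=NH0
Op 8: best P0=NH3 P1=NH0

Answer: P0:NH3 P1:NH0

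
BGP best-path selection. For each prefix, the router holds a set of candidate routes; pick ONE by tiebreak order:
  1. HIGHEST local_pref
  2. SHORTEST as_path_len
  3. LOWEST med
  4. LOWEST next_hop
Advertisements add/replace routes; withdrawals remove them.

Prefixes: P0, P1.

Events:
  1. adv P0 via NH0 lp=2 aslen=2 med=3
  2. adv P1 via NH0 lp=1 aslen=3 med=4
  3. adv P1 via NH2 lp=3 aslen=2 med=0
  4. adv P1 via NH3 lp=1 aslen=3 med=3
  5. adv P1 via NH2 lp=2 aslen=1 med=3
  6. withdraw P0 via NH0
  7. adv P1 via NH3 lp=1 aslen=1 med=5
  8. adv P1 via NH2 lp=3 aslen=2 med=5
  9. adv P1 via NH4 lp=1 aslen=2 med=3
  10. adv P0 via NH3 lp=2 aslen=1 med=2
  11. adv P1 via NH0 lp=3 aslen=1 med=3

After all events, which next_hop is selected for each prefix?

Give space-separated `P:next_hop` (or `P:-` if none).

Op 1: best P0=NH0 P1=-
Op 2: best P0=NH0 P1=NH0
Op 3: best P0=NH0 P1=NH2
Op 4: best P0=NH0 P1=NH2
Op 5: best P0=NH0 P1=NH2
Op 6: best P0=- P1=NH2
Op 7: best P0=- P1=NH2
Op 8: best P0=- P1=NH2
Op 9: best P0=- P1=NH2
Op 10: best P0=NH3 P1=NH2
Op 11: best P0=NH3 P1=NH0

Answer: P0:NH3 P1:NH0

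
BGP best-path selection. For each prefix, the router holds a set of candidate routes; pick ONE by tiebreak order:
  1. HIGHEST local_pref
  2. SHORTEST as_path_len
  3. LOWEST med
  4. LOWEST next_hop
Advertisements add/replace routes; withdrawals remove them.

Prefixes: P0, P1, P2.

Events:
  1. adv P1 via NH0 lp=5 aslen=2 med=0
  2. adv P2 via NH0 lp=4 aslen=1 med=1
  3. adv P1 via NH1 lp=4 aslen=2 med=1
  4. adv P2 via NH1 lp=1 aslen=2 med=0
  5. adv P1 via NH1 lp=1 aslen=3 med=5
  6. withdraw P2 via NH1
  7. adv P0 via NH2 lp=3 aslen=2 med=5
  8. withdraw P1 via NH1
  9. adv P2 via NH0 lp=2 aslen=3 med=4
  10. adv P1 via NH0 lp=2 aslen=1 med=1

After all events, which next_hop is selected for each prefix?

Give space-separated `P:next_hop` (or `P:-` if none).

Op 1: best P0=- P1=NH0 P2=-
Op 2: best P0=- P1=NH0 P2=NH0
Op 3: best P0=- P1=NH0 P2=NH0
Op 4: best P0=- P1=NH0 P2=NH0
Op 5: best P0=- P1=NH0 P2=NH0
Op 6: best P0=- P1=NH0 P2=NH0
Op 7: best P0=NH2 P1=NH0 P2=NH0
Op 8: best P0=NH2 P1=NH0 P2=NH0
Op 9: best P0=NH2 P1=NH0 P2=NH0
Op 10: best P0=NH2 P1=NH0 P2=NH0

Answer: P0:NH2 P1:NH0 P2:NH0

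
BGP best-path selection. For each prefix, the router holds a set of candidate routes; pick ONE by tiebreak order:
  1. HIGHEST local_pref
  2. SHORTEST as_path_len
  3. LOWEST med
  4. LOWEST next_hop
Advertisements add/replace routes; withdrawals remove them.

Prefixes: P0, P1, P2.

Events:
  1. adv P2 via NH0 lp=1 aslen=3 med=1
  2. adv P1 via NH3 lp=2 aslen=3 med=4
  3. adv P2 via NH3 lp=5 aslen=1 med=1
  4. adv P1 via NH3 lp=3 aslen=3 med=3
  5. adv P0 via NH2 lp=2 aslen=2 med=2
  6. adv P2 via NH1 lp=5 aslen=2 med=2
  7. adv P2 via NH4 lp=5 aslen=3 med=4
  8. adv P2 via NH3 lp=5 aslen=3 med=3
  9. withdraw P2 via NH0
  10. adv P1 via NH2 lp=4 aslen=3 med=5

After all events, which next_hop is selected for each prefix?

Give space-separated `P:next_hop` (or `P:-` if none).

Answer: P0:NH2 P1:NH2 P2:NH1

Derivation:
Op 1: best P0=- P1=- P2=NH0
Op 2: best P0=- P1=NH3 P2=NH0
Op 3: best P0=- P1=NH3 P2=NH3
Op 4: best P0=- P1=NH3 P2=NH3
Op 5: best P0=NH2 P1=NH3 P2=NH3
Op 6: best P0=NH2 P1=NH3 P2=NH3
Op 7: best P0=NH2 P1=NH3 P2=NH3
Op 8: best P0=NH2 P1=NH3 P2=NH1
Op 9: best P0=NH2 P1=NH3 P2=NH1
Op 10: best P0=NH2 P1=NH2 P2=NH1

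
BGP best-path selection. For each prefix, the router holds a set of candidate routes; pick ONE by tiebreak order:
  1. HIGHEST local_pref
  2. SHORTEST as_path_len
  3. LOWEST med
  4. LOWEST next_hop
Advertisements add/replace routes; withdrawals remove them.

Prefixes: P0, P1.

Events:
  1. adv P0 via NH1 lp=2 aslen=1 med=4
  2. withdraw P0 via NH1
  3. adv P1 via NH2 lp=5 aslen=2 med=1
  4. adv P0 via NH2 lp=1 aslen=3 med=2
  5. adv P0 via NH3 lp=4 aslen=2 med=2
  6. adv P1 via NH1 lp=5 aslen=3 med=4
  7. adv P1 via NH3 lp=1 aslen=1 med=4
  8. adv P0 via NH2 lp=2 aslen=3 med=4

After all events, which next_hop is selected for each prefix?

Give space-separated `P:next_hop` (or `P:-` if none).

Op 1: best P0=NH1 P1=-
Op 2: best P0=- P1=-
Op 3: best P0=- P1=NH2
Op 4: best P0=NH2 P1=NH2
Op 5: best P0=NH3 P1=NH2
Op 6: best P0=NH3 P1=NH2
Op 7: best P0=NH3 P1=NH2
Op 8: best P0=NH3 P1=NH2

Answer: P0:NH3 P1:NH2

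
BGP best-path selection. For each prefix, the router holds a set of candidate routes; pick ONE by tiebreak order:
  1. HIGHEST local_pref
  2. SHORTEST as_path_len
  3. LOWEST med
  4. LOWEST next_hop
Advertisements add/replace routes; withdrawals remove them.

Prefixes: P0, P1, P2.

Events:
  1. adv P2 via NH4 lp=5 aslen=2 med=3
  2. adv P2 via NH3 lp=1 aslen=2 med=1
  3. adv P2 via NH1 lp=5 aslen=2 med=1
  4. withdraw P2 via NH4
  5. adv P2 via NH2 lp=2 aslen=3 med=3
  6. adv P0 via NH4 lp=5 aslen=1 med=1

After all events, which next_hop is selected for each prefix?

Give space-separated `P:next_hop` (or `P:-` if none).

Op 1: best P0=- P1=- P2=NH4
Op 2: best P0=- P1=- P2=NH4
Op 3: best P0=- P1=- P2=NH1
Op 4: best P0=- P1=- P2=NH1
Op 5: best P0=- P1=- P2=NH1
Op 6: best P0=NH4 P1=- P2=NH1

Answer: P0:NH4 P1:- P2:NH1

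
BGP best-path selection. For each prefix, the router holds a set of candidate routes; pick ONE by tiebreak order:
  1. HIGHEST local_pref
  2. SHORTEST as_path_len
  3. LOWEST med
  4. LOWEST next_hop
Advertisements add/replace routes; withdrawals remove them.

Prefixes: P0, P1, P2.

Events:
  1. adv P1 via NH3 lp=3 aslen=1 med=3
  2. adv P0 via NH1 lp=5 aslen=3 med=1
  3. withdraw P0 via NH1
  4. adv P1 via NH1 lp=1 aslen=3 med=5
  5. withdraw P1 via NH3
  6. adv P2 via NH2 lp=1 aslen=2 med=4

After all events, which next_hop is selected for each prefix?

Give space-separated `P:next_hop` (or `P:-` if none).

Op 1: best P0=- P1=NH3 P2=-
Op 2: best P0=NH1 P1=NH3 P2=-
Op 3: best P0=- P1=NH3 P2=-
Op 4: best P0=- P1=NH3 P2=-
Op 5: best P0=- P1=NH1 P2=-
Op 6: best P0=- P1=NH1 P2=NH2

Answer: P0:- P1:NH1 P2:NH2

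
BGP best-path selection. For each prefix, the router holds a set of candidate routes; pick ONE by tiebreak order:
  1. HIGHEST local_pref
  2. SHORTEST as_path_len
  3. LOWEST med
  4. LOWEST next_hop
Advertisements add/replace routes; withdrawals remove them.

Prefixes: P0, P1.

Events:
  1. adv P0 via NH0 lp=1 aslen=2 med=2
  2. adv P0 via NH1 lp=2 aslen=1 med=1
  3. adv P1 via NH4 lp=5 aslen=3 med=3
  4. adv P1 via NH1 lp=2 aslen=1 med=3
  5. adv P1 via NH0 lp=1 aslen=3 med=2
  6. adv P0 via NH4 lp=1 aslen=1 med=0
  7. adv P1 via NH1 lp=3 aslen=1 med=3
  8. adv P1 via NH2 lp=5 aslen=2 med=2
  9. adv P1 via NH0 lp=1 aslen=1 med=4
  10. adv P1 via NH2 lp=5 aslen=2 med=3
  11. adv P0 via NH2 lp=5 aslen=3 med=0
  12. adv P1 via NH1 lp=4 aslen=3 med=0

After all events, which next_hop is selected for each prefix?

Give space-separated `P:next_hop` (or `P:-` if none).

Op 1: best P0=NH0 P1=-
Op 2: best P0=NH1 P1=-
Op 3: best P0=NH1 P1=NH4
Op 4: best P0=NH1 P1=NH4
Op 5: best P0=NH1 P1=NH4
Op 6: best P0=NH1 P1=NH4
Op 7: best P0=NH1 P1=NH4
Op 8: best P0=NH1 P1=NH2
Op 9: best P0=NH1 P1=NH2
Op 10: best P0=NH1 P1=NH2
Op 11: best P0=NH2 P1=NH2
Op 12: best P0=NH2 P1=NH2

Answer: P0:NH2 P1:NH2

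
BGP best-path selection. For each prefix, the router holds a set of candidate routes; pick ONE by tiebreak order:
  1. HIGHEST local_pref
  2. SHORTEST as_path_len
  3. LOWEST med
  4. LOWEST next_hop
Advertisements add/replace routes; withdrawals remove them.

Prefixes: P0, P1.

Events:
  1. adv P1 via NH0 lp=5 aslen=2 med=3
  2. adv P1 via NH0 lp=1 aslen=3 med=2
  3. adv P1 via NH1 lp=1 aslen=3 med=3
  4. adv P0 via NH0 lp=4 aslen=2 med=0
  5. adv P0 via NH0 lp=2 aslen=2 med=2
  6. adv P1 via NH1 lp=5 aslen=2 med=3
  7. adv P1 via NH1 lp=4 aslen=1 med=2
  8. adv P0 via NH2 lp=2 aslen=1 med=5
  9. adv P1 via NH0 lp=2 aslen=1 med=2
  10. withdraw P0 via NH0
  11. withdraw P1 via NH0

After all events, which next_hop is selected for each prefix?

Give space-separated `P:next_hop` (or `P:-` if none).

Answer: P0:NH2 P1:NH1

Derivation:
Op 1: best P0=- P1=NH0
Op 2: best P0=- P1=NH0
Op 3: best P0=- P1=NH0
Op 4: best P0=NH0 P1=NH0
Op 5: best P0=NH0 P1=NH0
Op 6: best P0=NH0 P1=NH1
Op 7: best P0=NH0 P1=NH1
Op 8: best P0=NH2 P1=NH1
Op 9: best P0=NH2 P1=NH1
Op 10: best P0=NH2 P1=NH1
Op 11: best P0=NH2 P1=NH1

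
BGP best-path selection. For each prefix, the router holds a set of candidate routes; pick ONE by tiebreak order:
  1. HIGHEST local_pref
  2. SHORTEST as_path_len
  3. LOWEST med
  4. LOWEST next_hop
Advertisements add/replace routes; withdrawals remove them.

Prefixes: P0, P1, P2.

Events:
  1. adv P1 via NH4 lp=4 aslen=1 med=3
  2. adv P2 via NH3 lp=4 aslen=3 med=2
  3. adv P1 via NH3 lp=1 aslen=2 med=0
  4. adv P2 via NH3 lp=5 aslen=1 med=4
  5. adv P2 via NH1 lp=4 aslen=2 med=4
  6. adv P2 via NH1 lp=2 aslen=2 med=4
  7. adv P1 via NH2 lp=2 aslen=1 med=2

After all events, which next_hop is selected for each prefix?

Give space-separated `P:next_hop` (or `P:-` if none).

Op 1: best P0=- P1=NH4 P2=-
Op 2: best P0=- P1=NH4 P2=NH3
Op 3: best P0=- P1=NH4 P2=NH3
Op 4: best P0=- P1=NH4 P2=NH3
Op 5: best P0=- P1=NH4 P2=NH3
Op 6: best P0=- P1=NH4 P2=NH3
Op 7: best P0=- P1=NH4 P2=NH3

Answer: P0:- P1:NH4 P2:NH3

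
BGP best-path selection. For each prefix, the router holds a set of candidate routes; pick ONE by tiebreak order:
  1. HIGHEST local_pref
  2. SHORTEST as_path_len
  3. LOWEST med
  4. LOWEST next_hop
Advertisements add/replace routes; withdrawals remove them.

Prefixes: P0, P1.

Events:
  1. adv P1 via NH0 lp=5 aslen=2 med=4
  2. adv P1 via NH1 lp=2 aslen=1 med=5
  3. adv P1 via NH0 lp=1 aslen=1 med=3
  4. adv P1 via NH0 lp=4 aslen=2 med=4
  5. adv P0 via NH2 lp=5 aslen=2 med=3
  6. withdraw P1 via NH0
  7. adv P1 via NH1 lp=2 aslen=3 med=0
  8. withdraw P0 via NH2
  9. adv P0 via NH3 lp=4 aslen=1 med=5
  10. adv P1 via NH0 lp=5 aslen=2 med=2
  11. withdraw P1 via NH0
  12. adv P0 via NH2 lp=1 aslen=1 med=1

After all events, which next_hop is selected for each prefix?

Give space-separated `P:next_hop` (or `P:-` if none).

Op 1: best P0=- P1=NH0
Op 2: best P0=- P1=NH0
Op 3: best P0=- P1=NH1
Op 4: best P0=- P1=NH0
Op 5: best P0=NH2 P1=NH0
Op 6: best P0=NH2 P1=NH1
Op 7: best P0=NH2 P1=NH1
Op 8: best P0=- P1=NH1
Op 9: best P0=NH3 P1=NH1
Op 10: best P0=NH3 P1=NH0
Op 11: best P0=NH3 P1=NH1
Op 12: best P0=NH3 P1=NH1

Answer: P0:NH3 P1:NH1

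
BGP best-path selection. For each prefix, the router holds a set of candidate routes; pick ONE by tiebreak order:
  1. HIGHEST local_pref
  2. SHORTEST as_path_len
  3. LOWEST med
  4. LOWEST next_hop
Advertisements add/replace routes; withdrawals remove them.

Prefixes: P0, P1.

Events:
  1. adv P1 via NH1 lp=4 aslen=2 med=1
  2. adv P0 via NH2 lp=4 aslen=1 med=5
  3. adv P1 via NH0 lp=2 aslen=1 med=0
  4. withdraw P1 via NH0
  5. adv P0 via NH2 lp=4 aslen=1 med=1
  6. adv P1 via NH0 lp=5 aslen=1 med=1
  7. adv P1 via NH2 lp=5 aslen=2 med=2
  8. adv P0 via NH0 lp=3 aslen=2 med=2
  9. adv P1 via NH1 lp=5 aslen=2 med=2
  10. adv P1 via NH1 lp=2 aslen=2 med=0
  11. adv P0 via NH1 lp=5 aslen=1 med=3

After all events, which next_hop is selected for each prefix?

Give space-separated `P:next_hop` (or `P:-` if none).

Op 1: best P0=- P1=NH1
Op 2: best P0=NH2 P1=NH1
Op 3: best P0=NH2 P1=NH1
Op 4: best P0=NH2 P1=NH1
Op 5: best P0=NH2 P1=NH1
Op 6: best P0=NH2 P1=NH0
Op 7: best P0=NH2 P1=NH0
Op 8: best P0=NH2 P1=NH0
Op 9: best P0=NH2 P1=NH0
Op 10: best P0=NH2 P1=NH0
Op 11: best P0=NH1 P1=NH0

Answer: P0:NH1 P1:NH0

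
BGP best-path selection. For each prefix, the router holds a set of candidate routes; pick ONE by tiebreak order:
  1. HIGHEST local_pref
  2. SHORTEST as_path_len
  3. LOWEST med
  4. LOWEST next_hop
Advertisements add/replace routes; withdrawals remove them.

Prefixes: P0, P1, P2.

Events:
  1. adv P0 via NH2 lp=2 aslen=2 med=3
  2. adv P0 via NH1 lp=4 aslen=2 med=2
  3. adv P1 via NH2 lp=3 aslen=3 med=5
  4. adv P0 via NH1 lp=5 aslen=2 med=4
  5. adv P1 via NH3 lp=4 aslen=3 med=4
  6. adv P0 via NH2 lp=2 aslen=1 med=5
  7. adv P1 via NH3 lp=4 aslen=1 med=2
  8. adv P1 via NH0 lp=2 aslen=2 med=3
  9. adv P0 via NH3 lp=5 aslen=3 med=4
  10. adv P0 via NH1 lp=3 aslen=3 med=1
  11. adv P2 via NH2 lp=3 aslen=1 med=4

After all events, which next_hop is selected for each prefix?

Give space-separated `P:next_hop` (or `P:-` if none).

Answer: P0:NH3 P1:NH3 P2:NH2

Derivation:
Op 1: best P0=NH2 P1=- P2=-
Op 2: best P0=NH1 P1=- P2=-
Op 3: best P0=NH1 P1=NH2 P2=-
Op 4: best P0=NH1 P1=NH2 P2=-
Op 5: best P0=NH1 P1=NH3 P2=-
Op 6: best P0=NH1 P1=NH3 P2=-
Op 7: best P0=NH1 P1=NH3 P2=-
Op 8: best P0=NH1 P1=NH3 P2=-
Op 9: best P0=NH1 P1=NH3 P2=-
Op 10: best P0=NH3 P1=NH3 P2=-
Op 11: best P0=NH3 P1=NH3 P2=NH2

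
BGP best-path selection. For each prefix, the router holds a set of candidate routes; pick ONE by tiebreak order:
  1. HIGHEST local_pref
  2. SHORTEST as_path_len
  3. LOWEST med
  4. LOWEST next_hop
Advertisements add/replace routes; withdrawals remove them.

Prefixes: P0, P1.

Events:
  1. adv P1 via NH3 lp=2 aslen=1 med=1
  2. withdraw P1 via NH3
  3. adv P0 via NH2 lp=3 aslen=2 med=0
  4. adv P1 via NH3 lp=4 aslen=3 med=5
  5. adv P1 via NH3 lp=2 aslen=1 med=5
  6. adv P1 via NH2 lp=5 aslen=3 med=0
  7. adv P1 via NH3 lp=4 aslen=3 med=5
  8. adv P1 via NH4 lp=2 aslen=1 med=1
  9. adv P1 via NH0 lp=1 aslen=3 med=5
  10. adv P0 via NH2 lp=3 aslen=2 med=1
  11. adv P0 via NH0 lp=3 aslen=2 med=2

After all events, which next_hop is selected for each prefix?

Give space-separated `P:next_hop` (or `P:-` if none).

Op 1: best P0=- P1=NH3
Op 2: best P0=- P1=-
Op 3: best P0=NH2 P1=-
Op 4: best P0=NH2 P1=NH3
Op 5: best P0=NH2 P1=NH3
Op 6: best P0=NH2 P1=NH2
Op 7: best P0=NH2 P1=NH2
Op 8: best P0=NH2 P1=NH2
Op 9: best P0=NH2 P1=NH2
Op 10: best P0=NH2 P1=NH2
Op 11: best P0=NH2 P1=NH2

Answer: P0:NH2 P1:NH2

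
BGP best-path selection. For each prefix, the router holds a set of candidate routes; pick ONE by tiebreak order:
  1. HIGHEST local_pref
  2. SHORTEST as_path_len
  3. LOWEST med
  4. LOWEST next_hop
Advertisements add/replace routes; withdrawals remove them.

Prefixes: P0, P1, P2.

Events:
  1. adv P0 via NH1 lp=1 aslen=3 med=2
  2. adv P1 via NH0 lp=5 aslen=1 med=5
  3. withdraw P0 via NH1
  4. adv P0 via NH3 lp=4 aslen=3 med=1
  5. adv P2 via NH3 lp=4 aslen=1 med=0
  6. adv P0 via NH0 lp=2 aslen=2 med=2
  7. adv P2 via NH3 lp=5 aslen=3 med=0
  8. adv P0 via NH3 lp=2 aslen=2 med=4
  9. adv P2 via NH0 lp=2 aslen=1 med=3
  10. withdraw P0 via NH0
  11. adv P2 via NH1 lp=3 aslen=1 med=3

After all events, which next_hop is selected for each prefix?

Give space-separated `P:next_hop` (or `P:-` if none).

Op 1: best P0=NH1 P1=- P2=-
Op 2: best P0=NH1 P1=NH0 P2=-
Op 3: best P0=- P1=NH0 P2=-
Op 4: best P0=NH3 P1=NH0 P2=-
Op 5: best P0=NH3 P1=NH0 P2=NH3
Op 6: best P0=NH3 P1=NH0 P2=NH3
Op 7: best P0=NH3 P1=NH0 P2=NH3
Op 8: best P0=NH0 P1=NH0 P2=NH3
Op 9: best P0=NH0 P1=NH0 P2=NH3
Op 10: best P0=NH3 P1=NH0 P2=NH3
Op 11: best P0=NH3 P1=NH0 P2=NH3

Answer: P0:NH3 P1:NH0 P2:NH3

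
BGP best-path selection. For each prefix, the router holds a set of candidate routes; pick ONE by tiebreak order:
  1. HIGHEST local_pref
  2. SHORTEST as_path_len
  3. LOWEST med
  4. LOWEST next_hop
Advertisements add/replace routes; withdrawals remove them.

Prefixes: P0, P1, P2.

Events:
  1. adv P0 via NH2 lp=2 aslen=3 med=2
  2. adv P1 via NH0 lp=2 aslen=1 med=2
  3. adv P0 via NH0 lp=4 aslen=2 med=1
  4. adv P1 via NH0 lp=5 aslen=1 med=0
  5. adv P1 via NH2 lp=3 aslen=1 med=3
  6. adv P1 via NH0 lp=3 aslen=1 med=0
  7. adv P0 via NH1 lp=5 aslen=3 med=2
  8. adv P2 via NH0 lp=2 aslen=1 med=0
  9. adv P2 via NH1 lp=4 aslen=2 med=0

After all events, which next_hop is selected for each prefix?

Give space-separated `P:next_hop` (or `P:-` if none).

Op 1: best P0=NH2 P1=- P2=-
Op 2: best P0=NH2 P1=NH0 P2=-
Op 3: best P0=NH0 P1=NH0 P2=-
Op 4: best P0=NH0 P1=NH0 P2=-
Op 5: best P0=NH0 P1=NH0 P2=-
Op 6: best P0=NH0 P1=NH0 P2=-
Op 7: best P0=NH1 P1=NH0 P2=-
Op 8: best P0=NH1 P1=NH0 P2=NH0
Op 9: best P0=NH1 P1=NH0 P2=NH1

Answer: P0:NH1 P1:NH0 P2:NH1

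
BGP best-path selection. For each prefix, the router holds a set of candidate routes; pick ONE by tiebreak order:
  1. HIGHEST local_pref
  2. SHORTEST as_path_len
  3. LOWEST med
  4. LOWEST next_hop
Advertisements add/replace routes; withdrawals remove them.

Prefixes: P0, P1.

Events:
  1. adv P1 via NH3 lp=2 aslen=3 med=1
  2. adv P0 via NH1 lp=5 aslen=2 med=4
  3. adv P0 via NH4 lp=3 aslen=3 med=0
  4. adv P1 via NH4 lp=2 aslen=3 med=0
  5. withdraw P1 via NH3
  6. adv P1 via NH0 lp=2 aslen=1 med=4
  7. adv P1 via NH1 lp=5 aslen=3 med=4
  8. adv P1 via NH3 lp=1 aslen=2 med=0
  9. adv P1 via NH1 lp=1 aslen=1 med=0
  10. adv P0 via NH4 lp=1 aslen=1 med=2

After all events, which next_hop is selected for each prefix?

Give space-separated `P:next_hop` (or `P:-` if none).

Answer: P0:NH1 P1:NH0

Derivation:
Op 1: best P0=- P1=NH3
Op 2: best P0=NH1 P1=NH3
Op 3: best P0=NH1 P1=NH3
Op 4: best P0=NH1 P1=NH4
Op 5: best P0=NH1 P1=NH4
Op 6: best P0=NH1 P1=NH0
Op 7: best P0=NH1 P1=NH1
Op 8: best P0=NH1 P1=NH1
Op 9: best P0=NH1 P1=NH0
Op 10: best P0=NH1 P1=NH0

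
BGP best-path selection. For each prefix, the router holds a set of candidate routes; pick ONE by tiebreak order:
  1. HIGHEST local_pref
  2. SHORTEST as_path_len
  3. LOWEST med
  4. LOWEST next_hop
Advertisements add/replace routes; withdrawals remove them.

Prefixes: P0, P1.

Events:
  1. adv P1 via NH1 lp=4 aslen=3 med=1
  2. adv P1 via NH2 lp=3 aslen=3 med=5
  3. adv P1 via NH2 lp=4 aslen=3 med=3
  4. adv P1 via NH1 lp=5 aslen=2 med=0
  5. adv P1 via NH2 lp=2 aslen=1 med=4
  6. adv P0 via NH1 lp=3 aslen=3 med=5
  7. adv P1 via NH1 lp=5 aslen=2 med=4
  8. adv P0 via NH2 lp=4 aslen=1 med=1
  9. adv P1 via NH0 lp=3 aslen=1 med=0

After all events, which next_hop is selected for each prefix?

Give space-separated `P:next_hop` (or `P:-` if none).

Answer: P0:NH2 P1:NH1

Derivation:
Op 1: best P0=- P1=NH1
Op 2: best P0=- P1=NH1
Op 3: best P0=- P1=NH1
Op 4: best P0=- P1=NH1
Op 5: best P0=- P1=NH1
Op 6: best P0=NH1 P1=NH1
Op 7: best P0=NH1 P1=NH1
Op 8: best P0=NH2 P1=NH1
Op 9: best P0=NH2 P1=NH1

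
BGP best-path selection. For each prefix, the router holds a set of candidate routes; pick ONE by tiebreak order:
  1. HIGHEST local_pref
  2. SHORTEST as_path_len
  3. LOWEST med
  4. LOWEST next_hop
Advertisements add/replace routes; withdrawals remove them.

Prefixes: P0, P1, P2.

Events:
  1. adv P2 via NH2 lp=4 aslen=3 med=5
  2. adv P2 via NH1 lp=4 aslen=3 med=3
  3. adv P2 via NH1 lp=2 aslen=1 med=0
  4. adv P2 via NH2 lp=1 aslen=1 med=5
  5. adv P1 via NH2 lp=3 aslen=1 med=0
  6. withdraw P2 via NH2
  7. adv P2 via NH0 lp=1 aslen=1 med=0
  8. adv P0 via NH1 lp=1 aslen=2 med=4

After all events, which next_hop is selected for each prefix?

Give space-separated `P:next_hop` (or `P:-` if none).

Op 1: best P0=- P1=- P2=NH2
Op 2: best P0=- P1=- P2=NH1
Op 3: best P0=- P1=- P2=NH2
Op 4: best P0=- P1=- P2=NH1
Op 5: best P0=- P1=NH2 P2=NH1
Op 6: best P0=- P1=NH2 P2=NH1
Op 7: best P0=- P1=NH2 P2=NH1
Op 8: best P0=NH1 P1=NH2 P2=NH1

Answer: P0:NH1 P1:NH2 P2:NH1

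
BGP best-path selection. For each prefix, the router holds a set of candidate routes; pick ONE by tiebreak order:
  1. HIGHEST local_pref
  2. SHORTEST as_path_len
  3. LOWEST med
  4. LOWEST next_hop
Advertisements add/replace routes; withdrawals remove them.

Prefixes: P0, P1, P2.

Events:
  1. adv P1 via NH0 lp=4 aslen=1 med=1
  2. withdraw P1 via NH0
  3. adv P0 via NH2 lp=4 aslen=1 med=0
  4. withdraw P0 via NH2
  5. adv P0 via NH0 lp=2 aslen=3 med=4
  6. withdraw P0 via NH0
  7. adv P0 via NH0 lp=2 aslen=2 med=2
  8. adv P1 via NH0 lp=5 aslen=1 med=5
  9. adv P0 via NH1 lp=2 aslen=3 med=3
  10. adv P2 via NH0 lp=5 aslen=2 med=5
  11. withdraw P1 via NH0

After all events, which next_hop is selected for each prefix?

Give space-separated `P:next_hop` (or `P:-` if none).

Op 1: best P0=- P1=NH0 P2=-
Op 2: best P0=- P1=- P2=-
Op 3: best P0=NH2 P1=- P2=-
Op 4: best P0=- P1=- P2=-
Op 5: best P0=NH0 P1=- P2=-
Op 6: best P0=- P1=- P2=-
Op 7: best P0=NH0 P1=- P2=-
Op 8: best P0=NH0 P1=NH0 P2=-
Op 9: best P0=NH0 P1=NH0 P2=-
Op 10: best P0=NH0 P1=NH0 P2=NH0
Op 11: best P0=NH0 P1=- P2=NH0

Answer: P0:NH0 P1:- P2:NH0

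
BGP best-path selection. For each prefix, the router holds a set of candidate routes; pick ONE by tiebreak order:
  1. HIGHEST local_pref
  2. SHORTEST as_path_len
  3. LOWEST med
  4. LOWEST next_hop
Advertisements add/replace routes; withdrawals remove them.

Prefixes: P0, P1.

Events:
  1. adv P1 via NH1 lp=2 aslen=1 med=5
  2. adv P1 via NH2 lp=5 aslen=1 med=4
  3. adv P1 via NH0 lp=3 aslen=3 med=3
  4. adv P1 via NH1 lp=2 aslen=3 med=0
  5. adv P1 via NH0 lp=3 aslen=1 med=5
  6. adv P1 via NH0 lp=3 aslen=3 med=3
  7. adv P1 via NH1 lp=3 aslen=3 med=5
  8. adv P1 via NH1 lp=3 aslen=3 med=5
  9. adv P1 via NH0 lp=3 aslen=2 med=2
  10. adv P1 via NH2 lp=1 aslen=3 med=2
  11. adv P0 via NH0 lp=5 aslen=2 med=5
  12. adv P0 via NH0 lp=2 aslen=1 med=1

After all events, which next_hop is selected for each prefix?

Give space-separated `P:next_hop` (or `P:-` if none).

Op 1: best P0=- P1=NH1
Op 2: best P0=- P1=NH2
Op 3: best P0=- P1=NH2
Op 4: best P0=- P1=NH2
Op 5: best P0=- P1=NH2
Op 6: best P0=- P1=NH2
Op 7: best P0=- P1=NH2
Op 8: best P0=- P1=NH2
Op 9: best P0=- P1=NH2
Op 10: best P0=- P1=NH0
Op 11: best P0=NH0 P1=NH0
Op 12: best P0=NH0 P1=NH0

Answer: P0:NH0 P1:NH0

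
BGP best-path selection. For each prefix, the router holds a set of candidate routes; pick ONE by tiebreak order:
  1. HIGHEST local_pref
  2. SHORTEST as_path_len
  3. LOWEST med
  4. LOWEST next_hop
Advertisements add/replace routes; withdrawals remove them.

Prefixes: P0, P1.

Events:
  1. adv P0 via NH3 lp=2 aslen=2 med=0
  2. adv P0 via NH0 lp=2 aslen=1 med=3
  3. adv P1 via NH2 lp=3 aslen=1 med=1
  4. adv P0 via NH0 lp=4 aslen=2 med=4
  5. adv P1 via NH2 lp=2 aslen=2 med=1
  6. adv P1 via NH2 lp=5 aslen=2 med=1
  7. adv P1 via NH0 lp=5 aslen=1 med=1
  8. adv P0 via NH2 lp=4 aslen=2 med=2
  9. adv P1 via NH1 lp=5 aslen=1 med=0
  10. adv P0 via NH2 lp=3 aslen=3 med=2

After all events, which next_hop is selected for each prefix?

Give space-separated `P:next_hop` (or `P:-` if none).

Answer: P0:NH0 P1:NH1

Derivation:
Op 1: best P0=NH3 P1=-
Op 2: best P0=NH0 P1=-
Op 3: best P0=NH0 P1=NH2
Op 4: best P0=NH0 P1=NH2
Op 5: best P0=NH0 P1=NH2
Op 6: best P0=NH0 P1=NH2
Op 7: best P0=NH0 P1=NH0
Op 8: best P0=NH2 P1=NH0
Op 9: best P0=NH2 P1=NH1
Op 10: best P0=NH0 P1=NH1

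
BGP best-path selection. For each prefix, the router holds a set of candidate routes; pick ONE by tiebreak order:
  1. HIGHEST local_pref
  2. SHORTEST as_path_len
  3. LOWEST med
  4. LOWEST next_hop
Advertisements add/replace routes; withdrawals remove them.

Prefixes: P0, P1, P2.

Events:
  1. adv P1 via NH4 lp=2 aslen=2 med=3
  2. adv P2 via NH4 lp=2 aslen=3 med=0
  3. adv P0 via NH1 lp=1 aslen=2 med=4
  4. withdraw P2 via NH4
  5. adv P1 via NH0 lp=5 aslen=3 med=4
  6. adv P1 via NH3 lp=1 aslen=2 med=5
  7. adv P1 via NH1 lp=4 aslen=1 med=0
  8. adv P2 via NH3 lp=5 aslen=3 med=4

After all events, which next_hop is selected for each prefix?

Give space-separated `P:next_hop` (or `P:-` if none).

Answer: P0:NH1 P1:NH0 P2:NH3

Derivation:
Op 1: best P0=- P1=NH4 P2=-
Op 2: best P0=- P1=NH4 P2=NH4
Op 3: best P0=NH1 P1=NH4 P2=NH4
Op 4: best P0=NH1 P1=NH4 P2=-
Op 5: best P0=NH1 P1=NH0 P2=-
Op 6: best P0=NH1 P1=NH0 P2=-
Op 7: best P0=NH1 P1=NH0 P2=-
Op 8: best P0=NH1 P1=NH0 P2=NH3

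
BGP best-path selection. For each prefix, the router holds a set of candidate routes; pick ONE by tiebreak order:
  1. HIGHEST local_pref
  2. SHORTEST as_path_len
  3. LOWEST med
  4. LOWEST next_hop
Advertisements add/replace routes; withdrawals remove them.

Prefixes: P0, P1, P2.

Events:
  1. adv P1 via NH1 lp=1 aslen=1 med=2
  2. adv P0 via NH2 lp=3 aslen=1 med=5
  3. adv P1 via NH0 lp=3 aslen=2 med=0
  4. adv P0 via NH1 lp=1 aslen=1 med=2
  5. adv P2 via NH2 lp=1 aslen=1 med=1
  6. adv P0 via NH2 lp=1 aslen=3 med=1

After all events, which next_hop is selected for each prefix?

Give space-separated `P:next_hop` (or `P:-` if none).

Op 1: best P0=- P1=NH1 P2=-
Op 2: best P0=NH2 P1=NH1 P2=-
Op 3: best P0=NH2 P1=NH0 P2=-
Op 4: best P0=NH2 P1=NH0 P2=-
Op 5: best P0=NH2 P1=NH0 P2=NH2
Op 6: best P0=NH1 P1=NH0 P2=NH2

Answer: P0:NH1 P1:NH0 P2:NH2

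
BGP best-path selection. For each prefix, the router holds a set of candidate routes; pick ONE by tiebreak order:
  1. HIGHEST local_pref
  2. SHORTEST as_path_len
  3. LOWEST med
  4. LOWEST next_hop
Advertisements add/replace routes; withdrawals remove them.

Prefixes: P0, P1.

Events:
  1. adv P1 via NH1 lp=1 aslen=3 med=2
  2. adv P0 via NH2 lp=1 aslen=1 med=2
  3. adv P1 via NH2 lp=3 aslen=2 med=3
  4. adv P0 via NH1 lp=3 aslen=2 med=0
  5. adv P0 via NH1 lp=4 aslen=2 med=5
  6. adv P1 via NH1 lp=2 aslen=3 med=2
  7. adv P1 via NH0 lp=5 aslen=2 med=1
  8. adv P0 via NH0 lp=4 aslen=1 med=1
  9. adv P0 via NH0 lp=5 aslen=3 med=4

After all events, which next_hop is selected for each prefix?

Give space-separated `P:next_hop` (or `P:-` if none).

Op 1: best P0=- P1=NH1
Op 2: best P0=NH2 P1=NH1
Op 3: best P0=NH2 P1=NH2
Op 4: best P0=NH1 P1=NH2
Op 5: best P0=NH1 P1=NH2
Op 6: best P0=NH1 P1=NH2
Op 7: best P0=NH1 P1=NH0
Op 8: best P0=NH0 P1=NH0
Op 9: best P0=NH0 P1=NH0

Answer: P0:NH0 P1:NH0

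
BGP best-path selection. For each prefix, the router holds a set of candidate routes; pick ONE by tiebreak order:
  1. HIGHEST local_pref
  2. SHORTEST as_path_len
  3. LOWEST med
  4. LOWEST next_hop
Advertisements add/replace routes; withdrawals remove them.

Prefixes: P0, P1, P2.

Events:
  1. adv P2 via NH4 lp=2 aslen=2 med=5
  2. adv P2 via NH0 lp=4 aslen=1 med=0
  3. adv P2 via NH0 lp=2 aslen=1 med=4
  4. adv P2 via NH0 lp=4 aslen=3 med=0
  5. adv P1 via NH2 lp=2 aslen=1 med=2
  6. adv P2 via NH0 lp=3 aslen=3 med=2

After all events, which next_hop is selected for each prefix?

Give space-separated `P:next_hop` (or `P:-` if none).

Op 1: best P0=- P1=- P2=NH4
Op 2: best P0=- P1=- P2=NH0
Op 3: best P0=- P1=- P2=NH0
Op 4: best P0=- P1=- P2=NH0
Op 5: best P0=- P1=NH2 P2=NH0
Op 6: best P0=- P1=NH2 P2=NH0

Answer: P0:- P1:NH2 P2:NH0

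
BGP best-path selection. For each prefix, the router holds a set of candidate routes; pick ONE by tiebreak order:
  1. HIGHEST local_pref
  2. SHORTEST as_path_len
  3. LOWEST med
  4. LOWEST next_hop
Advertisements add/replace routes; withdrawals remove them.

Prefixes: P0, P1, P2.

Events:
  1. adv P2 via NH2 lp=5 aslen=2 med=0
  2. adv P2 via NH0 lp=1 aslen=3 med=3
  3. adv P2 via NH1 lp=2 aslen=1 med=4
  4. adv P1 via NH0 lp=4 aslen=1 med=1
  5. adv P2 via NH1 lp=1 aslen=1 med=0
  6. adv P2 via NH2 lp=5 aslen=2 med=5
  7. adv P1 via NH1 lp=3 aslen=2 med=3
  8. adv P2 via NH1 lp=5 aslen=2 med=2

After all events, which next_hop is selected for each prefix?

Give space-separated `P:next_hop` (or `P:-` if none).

Answer: P0:- P1:NH0 P2:NH1

Derivation:
Op 1: best P0=- P1=- P2=NH2
Op 2: best P0=- P1=- P2=NH2
Op 3: best P0=- P1=- P2=NH2
Op 4: best P0=- P1=NH0 P2=NH2
Op 5: best P0=- P1=NH0 P2=NH2
Op 6: best P0=- P1=NH0 P2=NH2
Op 7: best P0=- P1=NH0 P2=NH2
Op 8: best P0=- P1=NH0 P2=NH1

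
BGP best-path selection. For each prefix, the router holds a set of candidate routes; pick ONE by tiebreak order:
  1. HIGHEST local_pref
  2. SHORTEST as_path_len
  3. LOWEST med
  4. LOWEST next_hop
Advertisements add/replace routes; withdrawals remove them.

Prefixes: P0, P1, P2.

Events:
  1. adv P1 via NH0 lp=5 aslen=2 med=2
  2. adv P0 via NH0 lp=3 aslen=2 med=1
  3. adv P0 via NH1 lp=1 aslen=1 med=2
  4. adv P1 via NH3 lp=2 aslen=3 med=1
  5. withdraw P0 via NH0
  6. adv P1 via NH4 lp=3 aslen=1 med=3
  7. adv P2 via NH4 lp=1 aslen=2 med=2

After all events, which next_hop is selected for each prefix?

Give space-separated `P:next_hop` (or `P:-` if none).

Op 1: best P0=- P1=NH0 P2=-
Op 2: best P0=NH0 P1=NH0 P2=-
Op 3: best P0=NH0 P1=NH0 P2=-
Op 4: best P0=NH0 P1=NH0 P2=-
Op 5: best P0=NH1 P1=NH0 P2=-
Op 6: best P0=NH1 P1=NH0 P2=-
Op 7: best P0=NH1 P1=NH0 P2=NH4

Answer: P0:NH1 P1:NH0 P2:NH4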